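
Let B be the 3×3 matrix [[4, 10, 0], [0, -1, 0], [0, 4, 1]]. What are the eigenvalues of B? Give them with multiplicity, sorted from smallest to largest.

-1, 1, 4

Characteristic polynomial: p(s) = s^3 - 4s^2 - s + 4 = (s - 4)(s - 1)(s + 1).
Roots (with multiplicity): -1, 1, 4.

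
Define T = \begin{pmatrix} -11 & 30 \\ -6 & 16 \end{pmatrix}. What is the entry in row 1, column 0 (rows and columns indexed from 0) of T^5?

Characteristic polynomial: λ^2 - 5λ + 4 = (λ - 4)(λ - 1), so the eigenvalues are 1, 4.
λ=1: eigenvector (5, 2).
λ=4: eigenvector (2, 1).
P = [[5, 2], [2, 1]], D = diag(1, 4), P⁻¹ = [[1, -2], [-2, 5]].
T⁵ = P·diag(1, 1024)·P⁻¹ = [[-4091, 10230], [-2046, 5116]].
The requested entry is -2046.

-2046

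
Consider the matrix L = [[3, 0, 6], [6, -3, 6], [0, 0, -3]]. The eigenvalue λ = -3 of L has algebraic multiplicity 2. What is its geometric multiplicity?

2

L + 3I = [[6, 0, 6], [6, 0, 6], [0, 0, 0]].
This matrix has rank 1, so its null space has dimension 3 − 1 = 2.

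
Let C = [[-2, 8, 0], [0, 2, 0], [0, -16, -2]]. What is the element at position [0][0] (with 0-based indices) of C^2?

4

Characteristic polynomial: λ^3 + 2λ^2 - 4λ - 8 = (λ - 2)(λ + 2)^2, so the eigenvalues are -2, -2, 2.
λ=-2: eigenvector (0, 0, 1).
λ=2: eigenvector (2, 1, -4).
λ=-2: eigenvector (1, 0, -1).
P = [[0, 2, 1], [0, 1, 0], [1, -4, -1]], D = diag(-2, 2, -2), P⁻¹ = [[1, 2, 1], [0, 1, 0], [1, -2, 0]].
C² = P·diag(4, 4, 4)·P⁻¹ = [[4, 0, 0], [0, 4, 0], [0, 0, 4]].
The requested entry is 4.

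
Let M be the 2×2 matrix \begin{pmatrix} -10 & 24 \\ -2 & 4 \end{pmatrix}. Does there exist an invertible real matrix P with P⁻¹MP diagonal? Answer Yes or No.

Yes

Characteristic polynomial: p(μ) = μ^2 + 6μ + 8 = (μ + 2)(μ + 4).
All 2 eigenvalues are distinct, so M is diagonalizable.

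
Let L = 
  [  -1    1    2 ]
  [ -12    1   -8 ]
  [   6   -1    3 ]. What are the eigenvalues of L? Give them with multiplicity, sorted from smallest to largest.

Characteristic polynomial: p(r) = r^3 - 3r^2 - 9r - 5 = (r - 5)(r + 1)^2.
Roots (with multiplicity): -1, -1, 5.

-1, -1, 5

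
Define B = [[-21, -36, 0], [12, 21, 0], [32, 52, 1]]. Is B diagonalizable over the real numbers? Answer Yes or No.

Characteristic polynomial: p(r) = r^3 - r^2 - 9r + 9 = (r - 3)(r - 1)(r + 3).
All 3 eigenvalues are distinct, so B is diagonalizable.

Yes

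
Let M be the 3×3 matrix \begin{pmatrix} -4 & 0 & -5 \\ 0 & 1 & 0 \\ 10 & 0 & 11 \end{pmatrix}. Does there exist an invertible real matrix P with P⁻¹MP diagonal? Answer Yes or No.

Yes

Characteristic polynomial: p(λ) = λ^3 - 8λ^2 + 13λ - 6 = (λ - 6)(λ - 1)^2.
λ = 1 has algebraic multiplicity 2; rank(M − 1I) = 1, so geometric multiplicity = 2.
Every eigenvalue has geometric = algebraic multiplicity, so M is diagonalizable.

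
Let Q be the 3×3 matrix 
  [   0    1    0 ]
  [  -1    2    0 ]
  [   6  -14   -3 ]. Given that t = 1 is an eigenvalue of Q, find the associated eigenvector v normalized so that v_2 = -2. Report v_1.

-2

Q − 1I = [[-1, 1, 0], [-1, 1, 0], [6, -14, -4]].
Solving (Q − 1I)v = 0 gives the eigenspace spanned by (-2, -2, 4).
With v_2 = -2, v = (-2, -2, 4), so v_1 = -2.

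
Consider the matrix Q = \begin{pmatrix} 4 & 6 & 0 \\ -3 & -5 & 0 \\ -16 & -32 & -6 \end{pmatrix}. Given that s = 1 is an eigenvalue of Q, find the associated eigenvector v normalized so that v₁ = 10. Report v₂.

-5

Q − 1I = [[3, 6, 0], [-3, -6, 0], [-16, -32, -7]].
Solving (Q − 1I)v = 0 gives the eigenspace spanned by (10, -5, 0).
With v₁ = 10, v = (10, -5, 0), so v₂ = -5.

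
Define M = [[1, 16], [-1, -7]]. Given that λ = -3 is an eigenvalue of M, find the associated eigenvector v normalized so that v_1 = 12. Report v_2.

M + 3I = [[4, 16], [-1, -4]].
Solving (M + 3I)v = 0 gives the eigenspace spanned by (12, -3).
With v_1 = 12, v = (12, -3), so v_2 = -3.

-3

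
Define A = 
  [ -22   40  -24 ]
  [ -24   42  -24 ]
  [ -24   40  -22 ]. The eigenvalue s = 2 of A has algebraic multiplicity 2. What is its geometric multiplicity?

2

A − 2I = [[-24, 40, -24], [-24, 40, -24], [-24, 40, -24]].
This matrix has rank 1, so its null space has dimension 3 − 1 = 2.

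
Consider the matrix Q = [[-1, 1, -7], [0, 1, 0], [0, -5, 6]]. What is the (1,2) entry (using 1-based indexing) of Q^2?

Characteristic polynomial: μ^3 - 6μ^2 - μ + 6 = (μ - 6)(μ - 1)(μ + 1), so the eigenvalues are -1, 1, 6.
μ=-1: eigenvector (1, 0, 0).
μ=6: eigenvector (-1, 0, 1).
μ=1: eigenvector (-3, 1, 1).
P = [[1, -1, -3], [0, 0, 1], [0, 1, 1]], D = diag(-1, 6, 1), P⁻¹ = [[1, 2, 1], [0, -1, 1], [0, 1, 0]].
Q² = P·diag(1, 36, 1)·P⁻¹ = [[1, 35, -35], [0, 1, 0], [0, -35, 36]].
The requested entry is 35.

35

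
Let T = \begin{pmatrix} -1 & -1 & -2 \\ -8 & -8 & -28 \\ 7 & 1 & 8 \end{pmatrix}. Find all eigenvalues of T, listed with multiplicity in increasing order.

Characteristic polynomial: p(r) = r^3 + r^2 - 30r - 72 = (r - 6)(r + 3)(r + 4).
Roots (with multiplicity): -4, -3, 6.

-4, -3, 6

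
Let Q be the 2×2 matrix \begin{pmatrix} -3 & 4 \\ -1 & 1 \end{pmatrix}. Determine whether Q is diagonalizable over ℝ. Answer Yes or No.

Characteristic polynomial: p(t) = t^2 + 2t + 1 = (t + 1)^2.
t = -1 has algebraic multiplicity 2; rank(Q + 1I) = 1, so geometric multiplicity = 1.
Geometric multiplicity < algebraic multiplicity, so Q is not diagonalizable.

No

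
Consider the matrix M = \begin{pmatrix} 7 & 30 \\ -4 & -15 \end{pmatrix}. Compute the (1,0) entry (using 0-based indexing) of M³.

Characteristic polynomial: s^2 + 8s + 15 = (s + 3)(s + 5), so the eigenvalues are -5, -3.
s=-5: eigenvector (-5, 2).
s=-3: eigenvector (-3, 1).
P = [[-5, -3], [2, 1]], D = diag(-5, -3), P⁻¹ = [[1, 3], [-2, -5]].
M³ = P·diag(-125, -27)·P⁻¹ = [[463, 1470], [-196, -615]].
The requested entry is -196.

-196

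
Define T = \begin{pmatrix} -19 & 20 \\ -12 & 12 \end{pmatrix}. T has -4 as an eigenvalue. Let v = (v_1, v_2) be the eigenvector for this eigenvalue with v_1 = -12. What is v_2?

-9

T + 4I = [[-15, 20], [-12, 16]].
Solving (T + 4I)v = 0 gives the eigenspace spanned by (-12, -9).
With v_1 = -12, v = (-12, -9), so v_2 = -9.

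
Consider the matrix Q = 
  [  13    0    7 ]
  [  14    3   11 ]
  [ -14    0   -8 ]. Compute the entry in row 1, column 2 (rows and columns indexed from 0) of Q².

43

Characteristic polynomial: μ^3 - 8μ^2 + 9μ + 18 = (μ - 6)(μ - 3)(μ + 1), so the eigenvalues are -1, 3, 6.
μ=-1: eigenvector (-1, -2, 2).
μ=6: eigenvector (-1, -1, 1).
μ=3: eigenvector (0, 1, 0).
P = [[-1, -1, 0], [-2, -1, 1], [2, 1, 0]], D = diag(-1, 6, 3), P⁻¹ = [[1, 0, 1], [-2, 0, -1], [0, 1, 1]].
Q² = P·diag(1, 36, 9)·P⁻¹ = [[71, 0, 35], [70, 9, 43], [-70, 0, -34]].
The requested entry is 43.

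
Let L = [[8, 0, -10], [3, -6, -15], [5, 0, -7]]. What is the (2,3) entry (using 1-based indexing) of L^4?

Characteristic polynomial: t^3 + 5t^2 - 12t - 36 = (t - 3)(t + 2)(t + 6), so the eigenvalues are -6, -2, 3.
t=3: eigenvector (2, -1, 1).
t=-6: eigenvector (0, 1, 0).
t=-2: eigenvector (1, -3, 1).
P = [[2, 0, 1], [-1, 1, -3], [1, 0, 1]], D = diag(3, -6, -2), P⁻¹ = [[1, 0, -1], [-2, 1, 5], [-1, 0, 2]].
L⁴ = P·diag(81, 1296, 16)·P⁻¹ = [[146, 0, -130], [-2625, 1296, 6465], [65, 0, -49]].
The requested entry is 6465.

6465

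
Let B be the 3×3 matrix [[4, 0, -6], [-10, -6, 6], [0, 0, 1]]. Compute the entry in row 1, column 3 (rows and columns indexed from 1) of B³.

Characteristic polynomial: μ^3 + μ^2 - 26μ + 24 = (μ - 4)(μ - 1)(μ + 6), so the eigenvalues are -6, 1, 4.
μ=4: eigenvector (1, -1, 0).
μ=-6: eigenvector (0, 1, 0).
μ=1: eigenvector (2, -2, 1).
P = [[1, 0, 2], [-1, 1, -2], [0, 0, 1]], D = diag(4, -6, 1), P⁻¹ = [[1, 0, -2], [1, 1, 0], [0, 0, 1]].
B³ = P·diag(64, -216, 1)·P⁻¹ = [[64, 0, -126], [-280, -216, 126], [0, 0, 1]].
The requested entry is -126.

-126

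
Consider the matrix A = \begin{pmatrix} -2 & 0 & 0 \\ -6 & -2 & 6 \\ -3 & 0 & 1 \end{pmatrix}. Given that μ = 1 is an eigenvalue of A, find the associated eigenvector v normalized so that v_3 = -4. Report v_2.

A − 1I = [[-3, 0, 0], [-6, -3, 6], [-3, 0, 0]].
Solving (A − 1I)v = 0 gives the eigenspace spanned by (0, -8, -4).
With v_3 = -4, v = (0, -8, -4), so v_2 = -8.

-8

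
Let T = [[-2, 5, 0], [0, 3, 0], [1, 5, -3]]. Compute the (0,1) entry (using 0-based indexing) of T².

5

Characteristic polynomial: λ^3 + 2λ^2 - 9λ - 18 = (λ - 3)(λ + 2)(λ + 3), so the eigenvalues are -3, -2, 3.
λ=-2: eigenvector (1, 0, 1).
λ=3: eigenvector (1, 1, 1).
λ=-3: eigenvector (0, 0, 1).
P = [[1, 1, 0], [0, 1, 0], [1, 1, 1]], D = diag(-2, 3, -3), P⁻¹ = [[1, -1, 0], [0, 1, 0], [-1, 0, 1]].
T² = P·diag(4, 9, 9)·P⁻¹ = [[4, 5, 0], [0, 9, 0], [-5, 5, 9]].
The requested entry is 5.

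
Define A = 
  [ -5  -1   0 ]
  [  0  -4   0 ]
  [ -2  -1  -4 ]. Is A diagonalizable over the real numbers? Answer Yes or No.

Characteristic polynomial: p(s) = s^3 + 13s^2 + 56s + 80 = (s + 4)^2(s + 5).
s = -4 has algebraic multiplicity 2; rank(A + 4I) = 2, so geometric multiplicity = 1.
Geometric multiplicity < algebraic multiplicity, so A is not diagonalizable.

No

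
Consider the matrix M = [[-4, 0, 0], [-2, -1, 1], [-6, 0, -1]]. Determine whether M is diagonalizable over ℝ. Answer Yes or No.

No

Characteristic polynomial: p(t) = t^3 + 6t^2 + 9t + 4 = (t + 1)^2(t + 4).
t = -1 has algebraic multiplicity 2; rank(M + 1I) = 2, so geometric multiplicity = 1.
Geometric multiplicity < algebraic multiplicity, so M is not diagonalizable.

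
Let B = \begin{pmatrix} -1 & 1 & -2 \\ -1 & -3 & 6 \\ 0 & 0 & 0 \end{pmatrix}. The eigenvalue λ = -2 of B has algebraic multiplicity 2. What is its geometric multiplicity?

B + 2I = [[1, 1, -2], [-1, -1, 6], [0, 0, 2]].
This matrix has rank 2, so its null space has dimension 3 − 2 = 1.

1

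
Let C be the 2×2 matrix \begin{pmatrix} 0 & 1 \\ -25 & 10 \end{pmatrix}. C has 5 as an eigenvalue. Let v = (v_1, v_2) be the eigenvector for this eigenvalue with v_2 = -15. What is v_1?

-3

C − 5I = [[-5, 1], [-25, 5]].
Solving (C − 5I)v = 0 gives the eigenspace spanned by (-3, -15).
With v_2 = -15, v = (-3, -15), so v_1 = -3.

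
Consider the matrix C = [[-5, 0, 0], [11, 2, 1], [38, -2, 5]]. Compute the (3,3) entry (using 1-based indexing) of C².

23

Characteristic polynomial: s^3 - 2s^2 - 23s + 60 = (s - 4)(s - 3)(s + 5), so the eigenvalues are -5, 3, 4.
s=4: eigenvector (0, 1, 2).
s=-5: eigenvector (1, -1, -4).
s=3: eigenvector (0, -1, -1).
P = [[0, 1, 0], [1, -1, -1], [2, -4, -1]], D = diag(4, -5, 3), P⁻¹ = [[3, -1, 1], [1, 0, 0], [2, -2, 1]].
C² = P·diag(16, 25, 9)·P⁻¹ = [[25, 0, 0], [5, 2, 7], [-22, -14, 23]].
The requested entry is 23.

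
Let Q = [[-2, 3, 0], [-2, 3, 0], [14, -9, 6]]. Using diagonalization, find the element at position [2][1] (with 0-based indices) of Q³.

-219

Characteristic polynomial: t^3 - 7t^2 + 6t = t(t - 6)(t - 1), so the eigenvalues are 0, 1, 6.
t=0: eigenvector (3, 2, -4).
t=1: eigenvector (1, 1, -1).
t=6: eigenvector (0, 0, 1).
P = [[3, 1, 0], [2, 1, 0], [-4, -1, 1]], D = diag(0, 1, 6), P⁻¹ = [[1, -1, 0], [-2, 3, 0], [2, -1, 1]].
Q³ = P·diag(0, 1, 216)·P⁻¹ = [[-2, 3, 0], [-2, 3, 0], [434, -219, 216]].
The requested entry is -219.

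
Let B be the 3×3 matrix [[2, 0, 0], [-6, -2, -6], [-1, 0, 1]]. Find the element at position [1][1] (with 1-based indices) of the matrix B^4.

16

Characteristic polynomial: t^3 - t^2 - 4t + 4 = (t - 2)(t - 1)(t + 2), so the eigenvalues are -2, 1, 2.
t=1: eigenvector (0, -2, 1).
t=-2: eigenvector (0, 1, 0).
t=2: eigenvector (-1, 0, 1).
P = [[0, 0, -1], [-2, 1, 0], [1, 0, 1]], D = diag(1, -2, 2), P⁻¹ = [[1, 0, 1], [2, 1, 2], [-1, 0, 0]].
B⁴ = P·diag(1, 16, 16)·P⁻¹ = [[16, 0, 0], [30, 16, 30], [-15, 0, 1]].
The requested entry is 16.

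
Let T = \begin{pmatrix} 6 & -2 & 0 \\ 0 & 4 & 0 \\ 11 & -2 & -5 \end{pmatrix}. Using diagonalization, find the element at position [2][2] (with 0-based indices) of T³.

Characteristic polynomial: r^3 - 5r^2 - 26r + 120 = (r - 6)(r - 4)(r + 5), so the eigenvalues are -5, 4, 6.
r=-5: eigenvector (0, 0, 1).
r=4: eigenvector (1, 1, 1).
r=6: eigenvector (1, 0, 1).
P = [[0, 1, 1], [0, 1, 0], [1, 1, 1]], D = diag(-5, 4, 6), P⁻¹ = [[-1, 0, 1], [0, 1, 0], [1, -1, 0]].
T³ = P·diag(-125, 64, 216)·P⁻¹ = [[216, -152, 0], [0, 64, 0], [341, -152, -125]].
The requested entry is -125.

-125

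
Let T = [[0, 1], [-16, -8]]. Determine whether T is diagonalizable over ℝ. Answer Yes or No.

Characteristic polynomial: p(λ) = λ^2 + 8λ + 16 = (λ + 4)^2.
λ = -4 has algebraic multiplicity 2; rank(T + 4I) = 1, so geometric multiplicity = 1.
Geometric multiplicity < algebraic multiplicity, so T is not diagonalizable.

No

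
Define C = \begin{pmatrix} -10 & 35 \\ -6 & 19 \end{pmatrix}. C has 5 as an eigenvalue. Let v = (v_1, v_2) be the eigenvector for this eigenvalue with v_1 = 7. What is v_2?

3

C − 5I = [[-15, 35], [-6, 14]].
Solving (C − 5I)v = 0 gives the eigenspace spanned by (7, 3).
With v_1 = 7, v = (7, 3), so v_2 = 3.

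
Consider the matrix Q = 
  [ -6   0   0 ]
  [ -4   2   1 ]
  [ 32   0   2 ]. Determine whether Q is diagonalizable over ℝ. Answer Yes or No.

Characteristic polynomial: p(μ) = μ^3 + 2μ^2 - 20μ + 24 = (μ - 2)^2(μ + 6).
μ = 2 has algebraic multiplicity 2; rank(Q − 2I) = 2, so geometric multiplicity = 1.
Geometric multiplicity < algebraic multiplicity, so Q is not diagonalizable.

No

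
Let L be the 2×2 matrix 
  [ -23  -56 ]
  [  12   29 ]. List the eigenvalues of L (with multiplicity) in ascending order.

Characteristic polynomial: p(t) = t^2 - 6t + 5 = (t - 5)(t - 1).
Roots (with multiplicity): 1, 5.

1, 5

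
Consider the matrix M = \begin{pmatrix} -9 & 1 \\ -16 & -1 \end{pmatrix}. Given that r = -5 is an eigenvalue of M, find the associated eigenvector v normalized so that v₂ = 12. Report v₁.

3

M + 5I = [[-4, 1], [-16, 4]].
Solving (M + 5I)v = 0 gives the eigenspace spanned by (3, 12).
With v₂ = 12, v = (3, 12), so v₁ = 3.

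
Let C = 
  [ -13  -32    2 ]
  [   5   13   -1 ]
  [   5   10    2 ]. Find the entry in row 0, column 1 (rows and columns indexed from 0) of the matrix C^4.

260

Characteristic polynomial: s^3 - 2s^2 - 9s + 18 = (s - 3)(s - 2)(s + 3), so the eigenvalues are -3, 2, 3.
s=-3: eigenvector (3, -1, -1).
s=3: eigenvector (-2, 1, 0).
s=2: eigenvector (-2, 1, 1).
P = [[3, -2, -2], [-1, 1, 1], [-1, 0, 1]], D = diag(-3, 3, 2), P⁻¹ = [[1, 2, 0], [0, 1, -1], [1, 2, 1]].
C⁴ = P·diag(81, 81, 16)·P⁻¹ = [[211, 260, 130], [-65, -49, -65], [-65, -130, 16]].
The requested entry is 260.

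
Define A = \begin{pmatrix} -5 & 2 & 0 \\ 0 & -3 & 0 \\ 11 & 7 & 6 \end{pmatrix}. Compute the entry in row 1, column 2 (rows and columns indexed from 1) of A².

-16

Characteristic polynomial: r^3 + 2r^2 - 33r - 90 = (r - 6)(r + 3)(r + 5), so the eigenvalues are -5, -3, 6.
r=6: eigenvector (0, 0, 1).
r=-3: eigenvector (1, 1, -2).
r=-5: eigenvector (1, 0, -1).
P = [[0, 1, 1], [0, 1, 0], [1, -2, -1]], D = diag(6, -3, -5), P⁻¹ = [[1, 1, 1], [0, 1, 0], [1, -1, 0]].
A² = P·diag(36, 9, 25)·P⁻¹ = [[25, -16, 0], [0, 9, 0], [11, 43, 36]].
The requested entry is -16.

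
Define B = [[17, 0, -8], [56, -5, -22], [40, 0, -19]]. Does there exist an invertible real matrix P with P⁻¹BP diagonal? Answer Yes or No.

Yes

Characteristic polynomial: p(μ) = μ^3 + 7μ^2 + 7μ - 15 = (μ - 1)(μ + 3)(μ + 5).
All 3 eigenvalues are distinct, so B is diagonalizable.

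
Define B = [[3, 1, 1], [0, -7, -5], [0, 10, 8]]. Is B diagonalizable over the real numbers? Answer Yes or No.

No

Characteristic polynomial: p(r) = r^3 - 4r^2 - 3r + 18 = (r - 3)^2(r + 2).
r = 3 has algebraic multiplicity 2; rank(B − 3I) = 2, so geometric multiplicity = 1.
Geometric multiplicity < algebraic multiplicity, so B is not diagonalizable.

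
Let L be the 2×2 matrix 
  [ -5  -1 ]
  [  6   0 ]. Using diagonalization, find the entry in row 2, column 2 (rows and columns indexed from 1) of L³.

30

Characteristic polynomial: s^2 + 5s + 6 = (s + 2)(s + 3), so the eigenvalues are -3, -2.
s=-3: eigenvector (1, -2).
s=-2: eigenvector (1, -3).
P = [[1, 1], [-2, -3]], D = diag(-3, -2), P⁻¹ = [[3, 1], [-2, -1]].
L³ = P·diag(-27, -8)·P⁻¹ = [[-65, -19], [114, 30]].
The requested entry is 30.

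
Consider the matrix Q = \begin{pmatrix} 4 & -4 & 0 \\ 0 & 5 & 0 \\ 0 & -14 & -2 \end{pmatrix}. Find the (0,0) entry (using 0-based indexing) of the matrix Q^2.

Characteristic polynomial: t^3 - 7t^2 + 2t + 40 = (t - 5)(t - 4)(t + 2), so the eigenvalues are -2, 4, 5.
t=5: eigenvector (-4, 1, -2).
t=4: eigenvector (1, 0, 0).
t=-2: eigenvector (0, 0, 1).
P = [[-4, 1, 0], [1, 0, 0], [-2, 0, 1]], D = diag(5, 4, -2), P⁻¹ = [[0, 1, 0], [1, 4, 0], [0, 2, 1]].
Q² = P·diag(25, 16, 4)·P⁻¹ = [[16, -36, 0], [0, 25, 0], [0, -42, 4]].
The requested entry is 16.

16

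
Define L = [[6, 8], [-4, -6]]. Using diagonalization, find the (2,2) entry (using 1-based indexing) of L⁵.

Characteristic polynomial: μ^2 - 4 = (μ - 2)(μ + 2), so the eigenvalues are -2, 2.
μ=2: eigenvector (2, -1).
μ=-2: eigenvector (1, -1).
P = [[2, 1], [-1, -1]], D = diag(2, -2), P⁻¹ = [[1, 1], [-1, -2]].
L⁵ = P·diag(32, -32)·P⁻¹ = [[96, 128], [-64, -96]].
The requested entry is -96.

-96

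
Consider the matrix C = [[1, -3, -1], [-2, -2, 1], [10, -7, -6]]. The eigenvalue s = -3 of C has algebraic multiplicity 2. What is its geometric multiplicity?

C + 3I = [[4, -3, -1], [-2, 1, 1], [10, -7, -3]].
This matrix has rank 2, so its null space has dimension 3 − 2 = 1.

1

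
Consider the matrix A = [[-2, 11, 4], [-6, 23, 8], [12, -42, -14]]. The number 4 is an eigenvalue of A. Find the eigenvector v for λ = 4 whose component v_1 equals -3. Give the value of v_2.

-6

A − 4I = [[-6, 11, 4], [-6, 19, 8], [12, -42, -18]].
Solving (A − 4I)v = 0 gives the eigenspace spanned by (-3, -6, 12).
With v_1 = -3, v = (-3, -6, 12), so v_2 = -6.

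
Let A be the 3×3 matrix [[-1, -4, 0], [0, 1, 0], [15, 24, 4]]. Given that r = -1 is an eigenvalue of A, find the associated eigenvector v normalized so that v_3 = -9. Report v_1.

3

A + 1I = [[0, -4, 0], [0, 2, 0], [15, 24, 5]].
Solving (A + 1I)v = 0 gives the eigenspace spanned by (3, 0, -9).
With v_3 = -9, v = (3, 0, -9), so v_1 = 3.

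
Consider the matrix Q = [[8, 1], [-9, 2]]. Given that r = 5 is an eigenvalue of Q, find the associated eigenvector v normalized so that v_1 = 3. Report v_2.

Q − 5I = [[3, 1], [-9, -3]].
Solving (Q − 5I)v = 0 gives the eigenspace spanned by (3, -9).
With v_1 = 3, v = (3, -9), so v_2 = -9.

-9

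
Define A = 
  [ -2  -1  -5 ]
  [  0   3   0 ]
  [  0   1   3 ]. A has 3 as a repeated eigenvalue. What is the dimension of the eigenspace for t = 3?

A − 3I = [[-5, -1, -5], [0, 0, 0], [0, 1, 0]].
This matrix has rank 2, so its null space has dimension 3 − 2 = 1.

1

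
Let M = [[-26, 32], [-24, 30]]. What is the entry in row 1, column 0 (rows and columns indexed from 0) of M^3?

Characteristic polynomial: s^2 - 4s - 12 = (s - 6)(s + 2), so the eigenvalues are -2, 6.
s=-2: eigenvector (-4, -3).
s=6: eigenvector (1, 1).
P = [[-4, 1], [-3, 1]], D = diag(-2, 6), P⁻¹ = [[-1, 1], [-3, 4]].
M³ = P·diag(-8, 216)·P⁻¹ = [[-680, 896], [-672, 888]].
The requested entry is -672.

-672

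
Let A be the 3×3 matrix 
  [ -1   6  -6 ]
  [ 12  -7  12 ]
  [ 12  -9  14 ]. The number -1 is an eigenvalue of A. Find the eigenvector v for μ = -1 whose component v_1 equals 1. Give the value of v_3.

-2

A + 1I = [[0, 6, -6], [12, -6, 12], [12, -9, 15]].
Solving (A + 1I)v = 0 gives the eigenspace spanned by (1, -2, -2).
With v_1 = 1, v = (1, -2, -2), so v_3 = -2.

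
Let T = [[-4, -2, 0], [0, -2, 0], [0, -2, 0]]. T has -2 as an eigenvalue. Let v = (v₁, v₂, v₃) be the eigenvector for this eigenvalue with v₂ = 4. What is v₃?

4

T + 2I = [[-2, -2, 0], [0, 0, 0], [0, -2, 2]].
Solving (T + 2I)v = 0 gives the eigenspace spanned by (-4, 4, 4).
With v₂ = 4, v = (-4, 4, 4), so v₃ = 4.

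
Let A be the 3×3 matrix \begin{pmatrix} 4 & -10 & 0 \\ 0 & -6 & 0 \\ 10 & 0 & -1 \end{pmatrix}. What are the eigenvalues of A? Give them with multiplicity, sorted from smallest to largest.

-6, -1, 4

Characteristic polynomial: p(s) = s^3 + 3s^2 - 22s - 24 = (s - 4)(s + 1)(s + 6).
Roots (with multiplicity): -6, -1, 4.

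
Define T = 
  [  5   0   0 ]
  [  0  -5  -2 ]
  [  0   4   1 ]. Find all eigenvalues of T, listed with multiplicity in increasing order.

-3, -1, 5

Characteristic polynomial: p(r) = r^3 - r^2 - 17r - 15 = (r - 5)(r + 1)(r + 3).
Roots (with multiplicity): -3, -1, 5.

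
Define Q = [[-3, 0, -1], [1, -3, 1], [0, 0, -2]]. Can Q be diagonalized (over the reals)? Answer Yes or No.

No

Characteristic polynomial: p(λ) = λ^3 + 8λ^2 + 21λ + 18 = (λ + 2)(λ + 3)^2.
λ = -3 has algebraic multiplicity 2; rank(Q + 3I) = 2, so geometric multiplicity = 1.
Geometric multiplicity < algebraic multiplicity, so Q is not diagonalizable.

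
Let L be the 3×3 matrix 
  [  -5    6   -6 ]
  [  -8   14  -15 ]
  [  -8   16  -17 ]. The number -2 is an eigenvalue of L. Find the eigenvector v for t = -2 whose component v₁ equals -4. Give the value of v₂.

-2

L + 2I = [[-3, 6, -6], [-8, 16, -15], [-8, 16, -15]].
Solving (L + 2I)v = 0 gives the eigenspace spanned by (-4, -2, 0).
With v₁ = -4, v = (-4, -2, 0), so v₂ = -2.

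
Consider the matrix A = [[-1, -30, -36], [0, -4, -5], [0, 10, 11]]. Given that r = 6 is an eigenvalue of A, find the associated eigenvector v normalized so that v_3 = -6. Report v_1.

A − 6I = [[-7, -30, -36], [0, -10, -5], [0, 10, 5]].
Solving (A − 6I)v = 0 gives the eigenspace spanned by (18, 3, -6).
With v_3 = -6, v = (18, 3, -6), so v_1 = 18.

18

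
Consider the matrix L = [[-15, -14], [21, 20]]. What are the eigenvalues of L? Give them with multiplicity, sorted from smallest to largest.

Characteristic polynomial: p(s) = s^2 - 5s - 6 = (s - 6)(s + 1).
Roots (with multiplicity): -1, 6.

-1, 6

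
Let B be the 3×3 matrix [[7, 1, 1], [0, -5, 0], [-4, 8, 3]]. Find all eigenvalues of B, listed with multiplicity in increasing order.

-5, 5, 5

Characteristic polynomial: p(s) = s^3 - 5s^2 - 25s + 125 = (s - 5)^2(s + 5).
Roots (with multiplicity): -5, 5, 5.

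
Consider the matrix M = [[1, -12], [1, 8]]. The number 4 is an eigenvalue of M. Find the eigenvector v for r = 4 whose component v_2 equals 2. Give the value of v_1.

-8

M − 4I = [[-3, -12], [1, 4]].
Solving (M − 4I)v = 0 gives the eigenspace spanned by (-8, 2).
With v_2 = 2, v = (-8, 2), so v_1 = -8.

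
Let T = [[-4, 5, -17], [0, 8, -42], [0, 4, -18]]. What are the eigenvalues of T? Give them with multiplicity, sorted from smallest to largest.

-6, -4, -4

Characteristic polynomial: p(λ) = λ^3 + 14λ^2 + 64λ + 96 = (λ + 4)^2(λ + 6).
Roots (with multiplicity): -6, -4, -4.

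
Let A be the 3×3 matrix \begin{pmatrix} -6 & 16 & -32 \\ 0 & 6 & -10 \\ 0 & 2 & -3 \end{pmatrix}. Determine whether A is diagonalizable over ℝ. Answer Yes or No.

Yes

Characteristic polynomial: p(μ) = μ^3 + 3μ^2 - 16μ + 12 = (μ - 2)(μ - 1)(μ + 6).
All 3 eigenvalues are distinct, so A is diagonalizable.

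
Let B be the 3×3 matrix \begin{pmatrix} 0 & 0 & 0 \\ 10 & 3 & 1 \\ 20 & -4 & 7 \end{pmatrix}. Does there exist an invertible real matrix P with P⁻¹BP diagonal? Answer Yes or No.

Characteristic polynomial: p(t) = t^3 - 10t^2 + 25t = t(t - 5)^2.
t = 5 has algebraic multiplicity 2; rank(B − 5I) = 2, so geometric multiplicity = 1.
Geometric multiplicity < algebraic multiplicity, so B is not diagonalizable.

No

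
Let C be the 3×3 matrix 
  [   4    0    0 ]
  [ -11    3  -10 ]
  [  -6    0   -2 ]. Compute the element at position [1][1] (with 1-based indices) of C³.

64

Characteristic polynomial: μ^3 - 5μ^2 - 2μ + 24 = (μ - 4)(μ - 3)(μ + 2), so the eigenvalues are -2, 3, 4.
μ=4: eigenvector (1, -1, -1).
μ=-2: eigenvector (0, 2, 1).
μ=3: eigenvector (0, 1, 0).
P = [[1, 0, 0], [-1, 2, 1], [-1, 1, 0]], D = diag(4, -2, 3), P⁻¹ = [[1, 0, 0], [1, 0, 1], [-1, 1, -2]].
C³ = P·diag(64, -8, 27)·P⁻¹ = [[64, 0, 0], [-107, 27, -70], [-72, 0, -8]].
The requested entry is 64.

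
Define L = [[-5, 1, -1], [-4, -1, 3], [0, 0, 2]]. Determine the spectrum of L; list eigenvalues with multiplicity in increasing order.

-3, -3, 2

Characteristic polynomial: p(t) = t^3 + 4t^2 - 3t - 18 = (t - 2)(t + 3)^2.
Roots (with multiplicity): -3, -3, 2.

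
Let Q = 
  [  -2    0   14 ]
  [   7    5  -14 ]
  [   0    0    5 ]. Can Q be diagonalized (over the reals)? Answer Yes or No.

Characteristic polynomial: p(r) = r^3 - 8r^2 + 5r + 50 = (r - 5)^2(r + 2).
r = 5 has algebraic multiplicity 2; rank(Q − 5I) = 1, so geometric multiplicity = 2.
Every eigenvalue has geometric = algebraic multiplicity, so Q is diagonalizable.

Yes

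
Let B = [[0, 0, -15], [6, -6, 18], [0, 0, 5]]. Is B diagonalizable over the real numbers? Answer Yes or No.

Yes

Characteristic polynomial: p(t) = t^3 + t^2 - 30t = t(t - 5)(t + 6).
All 3 eigenvalues are distinct, so B is diagonalizable.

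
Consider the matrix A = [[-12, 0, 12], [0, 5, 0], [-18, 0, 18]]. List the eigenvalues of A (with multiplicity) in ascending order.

0, 5, 6

Characteristic polynomial: p(μ) = μ^3 - 11μ^2 + 30μ = μ(μ - 6)(μ - 5).
Roots (with multiplicity): 0, 5, 6.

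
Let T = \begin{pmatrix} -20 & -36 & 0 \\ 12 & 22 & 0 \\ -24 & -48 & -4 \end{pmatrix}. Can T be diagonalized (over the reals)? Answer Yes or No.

Characteristic polynomial: p(s) = s^3 + 2s^2 - 16s - 32 = (s - 4)(s + 2)(s + 4).
All 3 eigenvalues are distinct, so T is diagonalizable.

Yes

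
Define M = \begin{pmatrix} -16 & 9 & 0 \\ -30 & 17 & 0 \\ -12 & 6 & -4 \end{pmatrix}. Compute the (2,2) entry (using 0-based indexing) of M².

Characteristic polynomial: t^3 + 3t^2 - 6t - 8 = (t - 2)(t + 1)(t + 4), so the eigenvalues are -4, -1, 2.
t=-1: eigenvector (-3, -5, 2).
t=2: eigenvector (1, 2, 0).
t=-4: eigenvector (0, 0, 1).
P = [[-3, 1, 0], [-5, 2, 0], [2, 0, 1]], D = diag(-1, 2, -4), P⁻¹ = [[-2, 1, 0], [-5, 3, 0], [4, -2, 1]].
M² = P·diag(1, 4, 16)·P⁻¹ = [[-14, 9, 0], [-30, 19, 0], [60, -30, 16]].
The requested entry is 16.

16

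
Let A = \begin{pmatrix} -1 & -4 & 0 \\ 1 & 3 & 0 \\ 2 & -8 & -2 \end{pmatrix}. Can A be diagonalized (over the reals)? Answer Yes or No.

Characteristic polynomial: p(λ) = λ^3 - 3λ + 2 = (λ - 1)^2(λ + 2).
λ = 1 has algebraic multiplicity 2; rank(A − 1I) = 2, so geometric multiplicity = 1.
Geometric multiplicity < algebraic multiplicity, so A is not diagonalizable.

No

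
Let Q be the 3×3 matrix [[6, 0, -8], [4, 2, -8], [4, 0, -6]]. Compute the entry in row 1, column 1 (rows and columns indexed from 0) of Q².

Characteristic polynomial: μ^3 - 2μ^2 - 4μ + 8 = (μ - 2)^2(μ + 2), so the eigenvalues are -2, 2, 2.
μ=-2: eigenvector (1, 1, 1).
μ=2: eigenvector (0, 1, 0).
μ=2: eigenvector (-2, 0, -1).
P = [[1, 0, -2], [1, 1, 0], [1, 0, -1]], D = diag(-2, 2, 2), P⁻¹ = [[-1, 0, 2], [1, 1, -2], [-1, 0, 1]].
Q² = P·diag(4, 4, 4)·P⁻¹ = [[4, 0, 0], [0, 4, 0], [0, 0, 4]].
The requested entry is 4.

4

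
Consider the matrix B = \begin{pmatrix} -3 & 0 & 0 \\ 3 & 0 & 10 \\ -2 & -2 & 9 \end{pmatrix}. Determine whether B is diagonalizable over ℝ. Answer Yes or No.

Yes

Characteristic polynomial: p(s) = s^3 - 6s^2 - 7s + 60 = (s - 5)(s - 4)(s + 3).
All 3 eigenvalues are distinct, so B is diagonalizable.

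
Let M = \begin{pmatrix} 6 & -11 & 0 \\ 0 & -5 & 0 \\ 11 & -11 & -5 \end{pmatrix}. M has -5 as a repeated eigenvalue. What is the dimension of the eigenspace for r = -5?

M + 5I = [[11, -11, 0], [0, 0, 0], [11, -11, 0]].
This matrix has rank 1, so its null space has dimension 3 − 1 = 2.

2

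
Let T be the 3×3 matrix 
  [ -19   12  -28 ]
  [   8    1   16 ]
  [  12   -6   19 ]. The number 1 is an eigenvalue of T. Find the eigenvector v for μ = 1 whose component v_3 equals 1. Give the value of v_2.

-1

T − 1I = [[-20, 12, -28], [8, 0, 16], [12, -6, 18]].
Solving (T − 1I)v = 0 gives the eigenspace spanned by (-2, -1, 1).
With v_3 = 1, v = (-2, -1, 1), so v_2 = -1.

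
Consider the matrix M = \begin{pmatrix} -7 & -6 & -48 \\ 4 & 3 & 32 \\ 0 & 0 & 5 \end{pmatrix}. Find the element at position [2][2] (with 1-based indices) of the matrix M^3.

51

Characteristic polynomial: λ^3 - λ^2 - 17λ - 15 = (λ - 5)(λ + 1)(λ + 3), so the eigenvalues are -3, -1, 5.
λ=-1: eigenvector (-1, 1, 0).
λ=-3: eigenvector (3, -2, 0).
λ=5: eigenvector (-6, 4, 1).
P = [[-1, 3, -6], [1, -2, 4], [0, 0, 1]], D = diag(-1, -3, 5), P⁻¹ = [[2, 3, 0], [1, 1, 2], [0, 0, 1]].
M³ = P·diag(-1, -27, 125)·P⁻¹ = [[-79, -78, -912], [52, 51, 608], [0, 0, 125]].
The requested entry is 51.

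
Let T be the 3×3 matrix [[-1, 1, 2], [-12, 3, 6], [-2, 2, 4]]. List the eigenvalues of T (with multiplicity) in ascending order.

0, 3, 3

Characteristic polynomial: p(μ) = μ^3 - 6μ^2 + 9μ = μ(μ - 3)^2.
Roots (with multiplicity): 0, 3, 3.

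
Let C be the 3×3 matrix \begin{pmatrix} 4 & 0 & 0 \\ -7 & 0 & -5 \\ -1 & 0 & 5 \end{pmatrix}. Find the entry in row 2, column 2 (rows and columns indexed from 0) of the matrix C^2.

Characteristic polynomial: t^3 - 9t^2 + 20t = t(t - 5)(t - 4), so the eigenvalues are 0, 4, 5.
t=0: eigenvector (0, 1, 0).
t=5: eigenvector (0, 1, -1).
t=4: eigenvector (1, -3, 1).
P = [[0, 0, 1], [1, 1, -3], [0, -1, 1]], D = diag(0, 5, 4), P⁻¹ = [[2, 1, 1], [1, 0, -1], [1, 0, 0]].
C² = P·diag(0, 25, 16)·P⁻¹ = [[16, 0, 0], [-23, 0, -25], [-9, 0, 25]].
The requested entry is 25.

25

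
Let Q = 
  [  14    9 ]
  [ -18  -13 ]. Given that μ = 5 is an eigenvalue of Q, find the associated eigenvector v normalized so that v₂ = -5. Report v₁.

5

Q − 5I = [[9, 9], [-18, -18]].
Solving (Q − 5I)v = 0 gives the eigenspace spanned by (5, -5).
With v₂ = -5, v = (5, -5), so v₁ = 5.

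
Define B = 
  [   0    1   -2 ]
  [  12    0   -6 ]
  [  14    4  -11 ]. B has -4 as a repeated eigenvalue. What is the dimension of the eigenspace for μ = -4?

1

B + 4I = [[4, 1, -2], [12, 4, -6], [14, 4, -7]].
This matrix has rank 2, so its null space has dimension 3 − 2 = 1.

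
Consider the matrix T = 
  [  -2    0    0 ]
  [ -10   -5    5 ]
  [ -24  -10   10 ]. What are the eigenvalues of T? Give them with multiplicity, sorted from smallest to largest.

Characteristic polynomial: p(μ) = μ^3 - 3μ^2 - 10μ = μ(μ - 5)(μ + 2).
Roots (with multiplicity): -2, 0, 5.

-2, 0, 5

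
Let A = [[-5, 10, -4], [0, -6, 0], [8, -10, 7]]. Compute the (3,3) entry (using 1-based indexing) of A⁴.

161

Characteristic polynomial: μ^3 + 4μ^2 - 15μ - 18 = (μ - 3)(μ + 1)(μ + 6), so the eigenvalues are -6, -1, 3.
μ=3: eigenvector (-1, 0, 2).
μ=-1: eigenvector (-1, 0, 1).
μ=-6: eigenvector (-2, 1, 2).
P = [[-1, -1, -2], [0, 0, 1], [2, 1, 2]], D = diag(3, -1, -6), P⁻¹ = [[1, 0, 1], [-2, -2, -1], [0, 1, 0]].
A⁴ = P·diag(81, 1, 1296)·P⁻¹ = [[-79, -2590, -80], [0, 1296, 0], [160, 2590, 161]].
The requested entry is 161.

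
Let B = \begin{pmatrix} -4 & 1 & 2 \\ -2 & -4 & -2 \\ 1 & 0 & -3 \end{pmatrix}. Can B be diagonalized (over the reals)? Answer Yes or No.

No

Characteristic polynomial: p(λ) = λ^3 + 11λ^2 + 40λ + 48 = (λ + 3)(λ + 4)^2.
λ = -4 has algebraic multiplicity 2; rank(B + 4I) = 2, so geometric multiplicity = 1.
Geometric multiplicity < algebraic multiplicity, so B is not diagonalizable.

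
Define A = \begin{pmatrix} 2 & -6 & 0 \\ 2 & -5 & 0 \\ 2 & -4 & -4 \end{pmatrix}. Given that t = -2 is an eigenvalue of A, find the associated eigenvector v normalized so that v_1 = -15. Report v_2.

A + 2I = [[4, -6, 0], [2, -3, 0], [2, -4, -2]].
Solving (A + 2I)v = 0 gives the eigenspace spanned by (-15, -10, 5).
With v_1 = -15, v = (-15, -10, 5), so v_2 = -10.

-10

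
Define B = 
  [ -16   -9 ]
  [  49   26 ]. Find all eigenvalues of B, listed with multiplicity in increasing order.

5, 5

Characteristic polynomial: p(r) = r^2 - 10r + 25 = (r - 5)^2.
Roots (with multiplicity): 5, 5.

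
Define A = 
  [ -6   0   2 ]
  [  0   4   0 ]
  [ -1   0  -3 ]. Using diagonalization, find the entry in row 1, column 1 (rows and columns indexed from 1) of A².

Characteristic polynomial: s^3 + 5s^2 - 16s - 80 = (s - 4)(s + 4)(s + 5), so the eigenvalues are -5, -4, 4.
s=4: eigenvector (0, 1, 0).
s=-4: eigenvector (-1, 0, -1).
s=-5: eigenvector (2, 0, 1).
P = [[0, -1, 2], [1, 0, 0], [0, -1, 1]], D = diag(4, -4, -5), P⁻¹ = [[0, 1, 0], [1, 0, -2], [1, 0, -1]].
A² = P·diag(16, 16, 25)·P⁻¹ = [[34, 0, -18], [0, 16, 0], [9, 0, 7]].
The requested entry is 34.

34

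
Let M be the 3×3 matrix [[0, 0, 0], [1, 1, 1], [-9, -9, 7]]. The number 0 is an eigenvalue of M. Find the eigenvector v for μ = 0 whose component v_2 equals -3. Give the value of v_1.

3

M = [[0, 0, 0], [1, 1, 1], [-9, -9, 7]].
Solving (M)v = 0 gives the eigenspace spanned by (3, -3, 0).
With v_2 = -3, v = (3, -3, 0), so v_1 = 3.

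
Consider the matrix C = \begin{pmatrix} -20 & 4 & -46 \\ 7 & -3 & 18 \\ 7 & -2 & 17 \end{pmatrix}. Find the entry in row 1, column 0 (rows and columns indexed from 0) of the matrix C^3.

Characteristic polynomial: r^3 + 6r^2 - r - 6 = (r - 1)(r + 1)(r + 6), so the eigenvalues are -6, -1, 1.
r=1: eigenvector (-2, 1, 1).
r=-1: eigenvector (-2, 2, 1).
r=-6: eigenvector (3, -1, -1).
P = [[-2, -2, 3], [1, 2, -1], [1, 1, -1]], D = diag(1, -1, -6), P⁻¹ = [[1, -1, 4], [0, 1, -1], [1, 0, 2]].
C³ = P·diag(1, -1, -216)·P⁻¹ = [[-650, 4, -1306], [217, -3, 438], [217, -2, 437]].
The requested entry is 217.

217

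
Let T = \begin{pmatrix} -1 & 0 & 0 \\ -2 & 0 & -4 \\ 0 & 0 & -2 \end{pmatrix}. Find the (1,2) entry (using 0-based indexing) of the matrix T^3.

Characteristic polynomial: r^3 + 3r^2 + 2r = r(r + 1)(r + 2), so the eigenvalues are -2, -1, 0.
r=-1: eigenvector (1, 2, 0).
r=0: eigenvector (0, 1, 0).
r=-2: eigenvector (0, 2, 1).
P = [[1, 0, 0], [2, 1, 2], [0, 0, 1]], D = diag(-1, 0, -2), P⁻¹ = [[1, 0, 0], [-2, 1, -2], [0, 0, 1]].
T³ = P·diag(-1, 0, -8)·P⁻¹ = [[-1, 0, 0], [-2, 0, -16], [0, 0, -8]].
The requested entry is -16.

-16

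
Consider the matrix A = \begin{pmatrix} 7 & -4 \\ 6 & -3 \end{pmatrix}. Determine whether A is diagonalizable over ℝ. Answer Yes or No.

Yes

Characteristic polynomial: p(λ) = λ^2 - 4λ + 3 = (λ - 3)(λ - 1).
All 2 eigenvalues are distinct, so A is diagonalizable.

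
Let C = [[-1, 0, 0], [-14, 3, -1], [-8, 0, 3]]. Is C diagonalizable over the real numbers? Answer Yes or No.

No

Characteristic polynomial: p(t) = t^3 - 5t^2 + 3t + 9 = (t - 3)^2(t + 1).
t = 3 has algebraic multiplicity 2; rank(C − 3I) = 2, so geometric multiplicity = 1.
Geometric multiplicity < algebraic multiplicity, so C is not diagonalizable.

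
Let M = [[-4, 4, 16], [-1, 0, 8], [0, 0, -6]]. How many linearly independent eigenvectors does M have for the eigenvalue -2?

M + 2I = [[-2, 4, 16], [-1, 2, 8], [0, 0, -4]].
This matrix has rank 2, so its null space has dimension 3 − 2 = 1.

1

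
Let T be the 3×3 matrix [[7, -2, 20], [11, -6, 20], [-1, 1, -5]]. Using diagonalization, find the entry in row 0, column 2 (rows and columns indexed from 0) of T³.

Characteristic polynomial: μ^3 + 4μ^2 - 25μ - 100 = (μ - 5)(μ + 4)(μ + 5), so the eigenvalues are -5, -4, 5.
μ=-4: eigenvector (-2, -1, 1).
μ=5: eigenvector (1, 1, 0).
μ=-5: eigenvector (-2, -2, 1).
P = [[-2, 1, -2], [-1, 1, -2], [1, 0, 1]], D = diag(-4, 5, -5), P⁻¹ = [[-1, 1, 0], [1, 0, 2], [1, -1, 1]].
T³ = P·diag(-64, 125, -125)·P⁻¹ = [[247, -122, 500], [311, -186, 500], [-61, 61, -125]].
The requested entry is 500.

500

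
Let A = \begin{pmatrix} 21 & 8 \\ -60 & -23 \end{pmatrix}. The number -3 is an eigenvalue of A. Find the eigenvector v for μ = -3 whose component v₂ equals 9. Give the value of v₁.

-3

A + 3I = [[24, 8], [-60, -20]].
Solving (A + 3I)v = 0 gives the eigenspace spanned by (-3, 9).
With v₂ = 9, v = (-3, 9), so v₁ = -3.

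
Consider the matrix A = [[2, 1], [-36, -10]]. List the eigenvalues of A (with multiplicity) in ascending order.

Characteristic polynomial: p(μ) = μ^2 + 8μ + 16 = (μ + 4)^2.
Roots (with multiplicity): -4, -4.

-4, -4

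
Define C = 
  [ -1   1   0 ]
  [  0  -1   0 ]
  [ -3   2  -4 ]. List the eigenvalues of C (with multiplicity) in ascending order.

-4, -1, -1

Characteristic polynomial: p(r) = r^3 + 6r^2 + 9r + 4 = (r + 1)^2(r + 4).
Roots (with multiplicity): -4, -1, -1.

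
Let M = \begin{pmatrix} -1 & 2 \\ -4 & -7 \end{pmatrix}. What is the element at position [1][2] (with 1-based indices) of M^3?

98

Characteristic polynomial: t^2 + 8t + 15 = (t + 3)(t + 5), so the eigenvalues are -5, -3.
t=-3: eigenvector (-1, 1).
t=-5: eigenvector (-1, 2).
P = [[-1, -1], [1, 2]], D = diag(-3, -5), P⁻¹ = [[-2, -1], [1, 1]].
M³ = P·diag(-27, -125)·P⁻¹ = [[71, 98], [-196, -223]].
The requested entry is 98.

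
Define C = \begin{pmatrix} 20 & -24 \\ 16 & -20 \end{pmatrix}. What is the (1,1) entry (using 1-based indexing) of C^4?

Characteristic polynomial: t^2 - 16 = (t - 4)(t + 4), so the eigenvalues are -4, 4.
t=-4: eigenvector (1, 1).
t=4: eigenvector (-3, -2).
P = [[1, -3], [1, -2]], D = diag(-4, 4), P⁻¹ = [[-2, 3], [-1, 1]].
C⁴ = P·diag(256, 256)·P⁻¹ = [[256, 0], [0, 256]].
The requested entry is 256.

256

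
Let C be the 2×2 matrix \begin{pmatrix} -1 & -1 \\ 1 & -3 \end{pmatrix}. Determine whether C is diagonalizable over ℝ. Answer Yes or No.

Characteristic polynomial: p(t) = t^2 + 4t + 4 = (t + 2)^2.
t = -2 has algebraic multiplicity 2; rank(C + 2I) = 1, so geometric multiplicity = 1.
Geometric multiplicity < algebraic multiplicity, so C is not diagonalizable.

No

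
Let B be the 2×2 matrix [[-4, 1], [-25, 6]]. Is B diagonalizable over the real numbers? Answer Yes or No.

Characteristic polynomial: p(s) = s^2 - 2s + 1 = (s - 1)^2.
s = 1 has algebraic multiplicity 2; rank(B − 1I) = 1, so geometric multiplicity = 1.
Geometric multiplicity < algebraic multiplicity, so B is not diagonalizable.

No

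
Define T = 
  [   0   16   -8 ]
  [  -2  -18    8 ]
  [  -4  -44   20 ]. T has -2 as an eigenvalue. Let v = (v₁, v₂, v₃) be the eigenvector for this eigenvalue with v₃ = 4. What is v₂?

2

T + 2I = [[2, 16, -8], [-2, -16, 8], [-4, -44, 22]].
Solving (T + 2I)v = 0 gives the eigenspace spanned by (0, 2, 4).
With v₃ = 4, v = (0, 2, 4), so v₂ = 2.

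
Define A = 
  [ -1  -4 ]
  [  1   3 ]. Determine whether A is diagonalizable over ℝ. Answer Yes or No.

No

Characteristic polynomial: p(r) = r^2 - 2r + 1 = (r - 1)^2.
r = 1 has algebraic multiplicity 2; rank(A − 1I) = 1, so geometric multiplicity = 1.
Geometric multiplicity < algebraic multiplicity, so A is not diagonalizable.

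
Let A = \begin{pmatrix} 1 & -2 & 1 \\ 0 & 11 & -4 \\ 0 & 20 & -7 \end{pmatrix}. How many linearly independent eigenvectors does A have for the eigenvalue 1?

A − 1I = [[0, -2, 1], [0, 10, -4], [0, 20, -8]].
This matrix has rank 2, so its null space has dimension 3 − 2 = 1.

1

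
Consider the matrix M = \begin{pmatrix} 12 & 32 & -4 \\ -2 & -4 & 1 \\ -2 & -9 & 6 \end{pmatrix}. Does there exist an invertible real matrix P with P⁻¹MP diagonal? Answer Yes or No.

Characteristic polynomial: p(r) = r^3 - 14r^2 + 65r - 100 = (r - 5)^2(r - 4).
r = 5 has algebraic multiplicity 2; rank(M − 5I) = 2, so geometric multiplicity = 1.
Geometric multiplicity < algebraic multiplicity, so M is not diagonalizable.

No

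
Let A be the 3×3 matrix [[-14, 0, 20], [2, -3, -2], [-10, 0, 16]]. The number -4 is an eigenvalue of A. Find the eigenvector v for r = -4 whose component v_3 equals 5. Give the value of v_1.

10

A + 4I = [[-10, 0, 20], [2, 1, -2], [-10, 0, 20]].
Solving (A + 4I)v = 0 gives the eigenspace spanned by (10, -10, 5).
With v_3 = 5, v = (10, -10, 5), so v_1 = 10.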